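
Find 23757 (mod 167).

43

23757 = 142*167 + 43, so 23757 ≡ 43 (mod 167).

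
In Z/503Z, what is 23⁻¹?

175

503 = 21·23 + 20
23 = 1·20 + 3
20 = 6·3 + 2
3 = 1·2 + 1
2 = 2·1 + 0
gcd(23, 503) = 1, so the inverse exists.
Back-substitute for 1:
1 = 1·3 − 1·2
  = −1·20 + 7·3
  = 7·23 − 8·20
  = −8·503 + 175·23
So 23⁻¹ ≡ 175 (mod 503).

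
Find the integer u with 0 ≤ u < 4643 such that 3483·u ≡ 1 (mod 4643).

4643 = 1·3483 + 1160
3483 = 3·1160 + 3
1160 = 386·3 + 2
3 = 1·2 + 1
2 = 2·1 + 0
gcd(3483, 4643) = 1, so the inverse exists.
Back-substitute for 1:
1 = 1·3 − 1·2
  = −1·1160 + 387·3
  = 387·3483 − 1162·1160
  = −1162·4643 + 1549·3483
So 3483⁻¹ ≡ 1549 (mod 4643).

1549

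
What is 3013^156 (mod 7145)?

756

Using repeated squaring:
156 in binary is 10011100, i.e. 156 = 128 + 16 + 8 + 4.
3013^1 ≡ 3013 (mod 7145)
3013^2 ≡ 3013^2 = 9078169 ≡ 4019 (mod 7145)
3013^4 ≡ 4019^2 = 16152361 ≡ 4661 (mod 7145)
3013^8 ≡ 4661^2 = 21724921 ≡ 4121 (mod 7145)
3013^16 ≡ 4121^2 = 16982641 ≡ 6121 (mod 7145)
3013^32 ≡ 6121^2 = 37466641 ≡ 5406 (mod 7145)
3013^64 ≡ 5406^2 = 29224836 ≡ 1786 (mod 7145)
3013^128 ≡ 1786^2 = 3189796 ≡ 3126 (mod 7145)
3013^156 = 3013^128 × 3013^16 × 3013^8 × 3013^4 ≡ 3126 × 6121 × 4121 × 4661 (mod 7145).
Accumulate the product:
3126 × 6121 = 19134246 ≡ 7081
7081 × 4121 = 29180801 ≡ 621
621 × 4661 = 2894481 ≡ 756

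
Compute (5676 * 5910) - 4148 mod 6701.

2507

5676 * 5910 = 33545160 ≡ 6655 (mod 6701)
6655 - 4148 = 2507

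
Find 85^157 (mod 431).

157 in binary is 10011101, i.e. 157 = 128 + 16 + 8 + 4 + 1.
85^1 ≡ 85 (mod 431)
85^2 ≡ 85^2 = 7225 ≡ 329 (mod 431)
85^4 ≡ 329^2 = 108241 ≡ 60 (mod 431)
85^8 ≡ 60^2 = 3600 ≡ 152 (mod 431)
85^16 ≡ 152^2 = 23104 ≡ 261 (mod 431)
85^32 ≡ 261^2 = 68121 ≡ 23 (mod 431)
85^64 ≡ 23^2 = 529 ≡ 98 (mod 431)
85^128 ≡ 98^2 = 9604 ≡ 122 (mod 431)
85^157 = 85^128 * 85^16 * 85^8 * 85^4 * 85^1 ≡ 122 * 261 * 152 * 60 * 85 (mod 431).
Accumulate the product:
122 * 261 = 31842 ≡ 379
379 * 152 = 57608 ≡ 285
285 * 60 = 17100 ≡ 291
291 * 85 = 24735 ≡ 168

168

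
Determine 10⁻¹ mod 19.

2

19 = 1×10 + 9
10 = 1×9 + 1
9 = 9×1 + 0
gcd(10, 19) = 1, so the inverse exists.
Back-substitute for 1:
1 = 1×10 − 1×9
  = −1×19 + 2×10
So 10⁻¹ ≡ 2 (mod 19).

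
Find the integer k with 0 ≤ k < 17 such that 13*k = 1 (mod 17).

4

17 = 1·13 + 4
13 = 3·4 + 1
4 = 4·1 + 0
gcd(13, 17) = 1, so the inverse exists.
Back-substitute for 1:
1 = 1·13 − 3·4
  = −3·17 + 4·13
So 13⁻¹ ≡ 4 (mod 17).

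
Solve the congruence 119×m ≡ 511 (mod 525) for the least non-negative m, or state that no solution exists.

gcd(119, 525) = 7, and 7 | 511, so solutions exist.
Divide through by 7: 17×m ≡ 73 mod 75.
17⁻¹ ≡ 53 (mod 75).
m ≡ 53×73 ≡ 44 (mod 75).
The smallest non-negative solution is m = 44.

44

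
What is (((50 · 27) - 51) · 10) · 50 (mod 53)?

38

50 · 27 = 1350 ≡ 25 (mod 53)
25 - 51 = -26 ≡ 27 (mod 53)
27 · 10 = 270 ≡ 5 (mod 53)
5 · 50 = 250 ≡ 38 (mod 53)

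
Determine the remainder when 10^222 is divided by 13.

1

By square-and-multiply:
222 in binary is 11011110, i.e. 222 = 128 + 64 + 16 + 8 + 4 + 2.
10^1 ≡ 10 (mod 13)
10^2 ≡ 10^2 = 100 ≡ 9 (mod 13)
10^4 ≡ 9^2 = 81 ≡ 3 (mod 13)
10^8 ≡ 3^2 = 9 (mod 13)
10^16 ≡ 9^2 = 81 ≡ 3 (mod 13)
10^32 ≡ 3^2 = 9 (mod 13)
10^64 ≡ 9^2 = 81 ≡ 3 (mod 13)
10^128 ≡ 3^2 = 9 (mod 13)
10^222 = 10^128 × 10^64 × 10^16 × 10^8 × 10^4 × 10^2 ≡ 9 × 3 × 3 × 9 × 3 × 9 (mod 13).
Accumulate the product:
9 × 3 = 27 ≡ 1
1 × 3 = 3
3 × 9 = 27 ≡ 1
1 × 3 = 3
3 × 9 = 27 ≡ 1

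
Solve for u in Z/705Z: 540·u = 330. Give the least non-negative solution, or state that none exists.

gcd(540, 705) = 15, and 15 | 330, so solutions exist.
Divide through by 15: 36·u ≡ 22 mod 47.
36⁻¹ ≡ 17 (mod 47).
u ≡ 17·22 ≡ 45 (mod 47).
The smallest non-negative solution is u = 45.

45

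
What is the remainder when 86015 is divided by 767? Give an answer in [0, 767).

111

86015 = 112·767 + 111, so 86015 ≡ 111 (mod 767).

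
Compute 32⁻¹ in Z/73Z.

73 = 2×32 + 9
32 = 3×9 + 5
9 = 1×5 + 4
5 = 1×4 + 1
4 = 4×1 + 0
gcd(32, 73) = 1, so the inverse exists.
Back-substitute for 1:
1 = 1×5 − 1×4
  = −1×9 + 2×5
  = 2×32 − 7×9
  = −7×73 + 16×32
So 32⁻¹ ≡ 16 (mod 73).

16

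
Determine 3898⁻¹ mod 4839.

4839 = 1*3898 + 941
3898 = 4*941 + 134
941 = 7*134 + 3
134 = 44*3 + 2
3 = 1*2 + 1
2 = 2*1 + 0
gcd(3898, 4839) = 1, so the inverse exists.
Bézout: 1 = 1309*4839 − 1625*3898.
So 3898⁻¹ ≡ −1625 ≡ 3214 (mod 4839).

3214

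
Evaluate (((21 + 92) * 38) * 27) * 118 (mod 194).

21 + 92 = 113
113 * 38 = 4294 ≡ 26 (mod 194)
26 * 27 = 702 ≡ 120 (mod 194)
120 * 118 = 14160 ≡ 192 (mod 194)

192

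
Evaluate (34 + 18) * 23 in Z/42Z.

20

34 + 18 = 52 ≡ 10 (mod 42)
10 * 23 = 230 ≡ 20 (mod 42)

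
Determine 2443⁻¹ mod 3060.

367

3060 = 1*2443 + 617
2443 = 3*617 + 592
617 = 1*592 + 25
592 = 23*25 + 17
25 = 1*17 + 8
17 = 2*8 + 1
8 = 8*1 + 0
gcd(2443, 3060) = 1, so the inverse exists.
Bézout: 1 = −293*3060 + 367*2443.
So 2443⁻¹ ≡ 367 (mod 3060).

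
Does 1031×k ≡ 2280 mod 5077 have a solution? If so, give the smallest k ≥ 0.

gcd(1031, 5077) = 1, so a unique solution mod 5077 exists.
1031⁻¹ ≡ 3580 (mod 5077).
k ≡ 3580×2280 ≡ 3661 (mod 5077).

3661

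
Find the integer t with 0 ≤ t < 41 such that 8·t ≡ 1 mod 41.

36

41 = 5·8 + 1
8 = 8·1 + 0
gcd(8, 41) = 1, so the inverse exists.
Bézout: 1 = 1·41 − 5·8.
So 8⁻¹ ≡ −5 ≡ 36 (mod 41).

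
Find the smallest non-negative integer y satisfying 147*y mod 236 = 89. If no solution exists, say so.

gcd(147, 236) = 1, so a unique solution mod 236 exists.
147⁻¹ ≡ 175 (mod 236).
y ≡ 175*89 ≡ 235 (mod 236).

235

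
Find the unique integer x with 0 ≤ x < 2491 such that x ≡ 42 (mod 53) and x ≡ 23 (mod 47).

53⁻¹ mod 47: 53·8 ≡ 1 (mod 47), so 53⁻¹ ≡ 8.
x = 42 + 53·((23 − 42)·8 mod 47) = 42 + 53·36 = 1950.

1950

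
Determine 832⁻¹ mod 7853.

Run the extended Euclidean algorithm:
7853 = 9*832 + 365
832 = 2*365 + 102
365 = 3*102 + 59
102 = 1*59 + 43
59 = 1*43 + 16
43 = 2*16 + 11
16 = 1*11 + 5
11 = 2*5 + 1
5 = 5*1 + 0
gcd(832, 7853) = 1, so the inverse exists.
Back-substitute for 1:
1 = 1*11 − 2*5
  = −2*16 + 3*11
  = 3*43 − 8*16
  = −8*59 + 11*43
  = 11*102 − 19*59
  = −19*365 + 68*102
  = 68*832 − 155*365
  = −155*7853 + 1463*832
So 832⁻¹ ≡ 1463 (mod 7853).

1463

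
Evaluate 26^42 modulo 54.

Using repeated squaring:
42 in binary is 101010, i.e. 42 = 32 + 8 + 2.
26^1 ≡ 26 (mod 54)
26^2 ≡ 26^2 = 676 ≡ 28 (mod 54)
26^4 ≡ 28^2 = 784 ≡ 28 (mod 54)
26^8 ≡ 28^2 = 784 ≡ 28 (mod 54)
26^16 ≡ 28^2 = 784 ≡ 28 (mod 54)
26^32 ≡ 28^2 = 784 ≡ 28 (mod 54)
26^42 = 26^32 × 26^8 × 26^2 ≡ 28 × 28 × 28 (mod 54).
Accumulate the product:
28 × 28 = 784 ≡ 28
28 × 28 = 784 ≡ 28

28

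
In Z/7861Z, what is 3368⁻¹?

3368

Apply the Euclidean algorithm and back-substitute:
7861 = 2*3368 + 1125
3368 = 2*1125 + 1118
1125 = 1*1118 + 7
1118 = 159*7 + 5
7 = 1*5 + 2
5 = 2*2 + 1
2 = 2*1 + 0
gcd(3368, 7861) = 1, so the inverse exists.
Back-substitute for 1:
1 = 1*5 − 2*2
  = −2*7 + 3*5
  = 3*1118 − 479*7
  = −479*1125 + 482*1118
  = 482*3368 − 1443*1125
  = −1443*7861 + 3368*3368
So 3368⁻¹ ≡ 3368 (mod 7861).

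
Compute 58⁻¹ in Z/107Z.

By the extended Euclidean algorithm:
107 = 1*58 + 49
58 = 1*49 + 9
49 = 5*9 + 4
9 = 2*4 + 1
4 = 4*1 + 0
gcd(58, 107) = 1, so the inverse exists.
Back-substitute for 1:
1 = 1*9 − 2*4
  = −2*49 + 11*9
  = 11*58 − 13*49
  = −13*107 + 24*58
So 58⁻¹ ≡ 24 (mod 107).

24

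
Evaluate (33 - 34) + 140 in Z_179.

139

33 - 34 = -1 ≡ 178 (mod 179)
178 + 140 = 318 ≡ 139 (mod 179)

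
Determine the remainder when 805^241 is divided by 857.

Compute successive squares:
805^1 ≡ 805 (mod 857)
805^2 ≡ 805^2 = 648025 ≡ 133 (mod 857)
805^4 ≡ 133^2 = 17689 ≡ 549 (mod 857)
805^8 ≡ 549^2 = 301401 ≡ 594 (mod 857)
805^16 ≡ 594^2 = 352836 ≡ 609 (mod 857)
805^32 ≡ 609^2 = 370881 ≡ 657 (mod 857)
805^64 ≡ 657^2 = 431649 ≡ 578 (mod 857)
805^128 ≡ 578^2 = 334084 ≡ 711 (mod 857)
805^241 = 805^128 × 805^64 × 805^32 × 805^16 × 805^1 ≡ 711 × 578 × 657 × 609 × 805 (mod 857).
Accumulate the product:
711 × 578 = 410958 ≡ 455
455 × 657 = 298935 ≡ 699
699 × 609 = 425691 ≡ 619
619 × 805 = 498295 ≡ 378

378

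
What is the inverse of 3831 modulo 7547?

6497

7547 = 1×3831 + 3716
3831 = 1×3716 + 115
3716 = 32×115 + 36
115 = 3×36 + 7
36 = 5×7 + 1
7 = 7×1 + 0
gcd(3831, 7547) = 1, so the inverse exists.
Bézout: 1 = 533×7547 − 1050×3831.
So 3831⁻¹ ≡ −1050 ≡ 6497 (mod 7547).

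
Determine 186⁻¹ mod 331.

Run the extended Euclidean algorithm:
331 = 1·186 + 145
186 = 1·145 + 41
145 = 3·41 + 22
41 = 1·22 + 19
22 = 1·19 + 3
19 = 6·3 + 1
3 = 3·1 + 0
gcd(186, 331) = 1, so the inverse exists.
Back-substitute for 1:
1 = 1·19 − 6·3
  = −6·22 + 7·19
  = 7·41 − 13·22
  = −13·145 + 46·41
  = 46·186 − 59·145
  = −59·331 + 105·186
So 186⁻¹ ≡ 105 (mod 331).

105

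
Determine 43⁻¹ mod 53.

37

Apply the Euclidean algorithm and back-substitute:
53 = 1×43 + 10
43 = 4×10 + 3
10 = 3×3 + 1
3 = 3×1 + 0
gcd(43, 53) = 1, so the inverse exists.
Back-substitute for 1:
1 = 1×10 − 3×3
  = −3×43 + 13×10
  = 13×53 − 16×43
So 43⁻¹ ≡ −16 ≡ 37 (mod 53).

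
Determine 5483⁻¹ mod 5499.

Run the extended Euclidean algorithm:
5499 = 1*5483 + 16
5483 = 342*16 + 11
16 = 1*11 + 5
11 = 2*5 + 1
5 = 5*1 + 0
gcd(5483, 5499) = 1, so the inverse exists.
Back-substitute for 1:
1 = 1*11 − 2*5
  = −2*16 + 3*11
  = 3*5483 − 1028*16
  = −1028*5499 + 1031*5483
So 5483⁻¹ ≡ 1031 (mod 5499).

1031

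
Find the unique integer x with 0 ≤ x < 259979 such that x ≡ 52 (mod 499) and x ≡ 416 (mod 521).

157237

499⁻¹ mod 521: 499×71 ≡ 1 (mod 521), so 499⁻¹ ≡ 71.
x = 52 + 499×((416 − 52)×71 mod 521) = 52 + 499×315 = 157237.
Check: 157237 mod 499 = 52, 157237 mod 521 = 416. ✓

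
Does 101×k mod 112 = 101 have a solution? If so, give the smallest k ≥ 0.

gcd(101, 112) = 1, so a unique solution mod 112 exists.
101⁻¹ ≡ 61 (mod 112).
k ≡ 61×101 ≡ 1 (mod 112).

1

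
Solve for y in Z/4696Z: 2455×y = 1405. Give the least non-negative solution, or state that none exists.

3195

gcd(2455, 4696) = 1, so a unique solution mod 4696 exists.
2455⁻¹ ≡ 2743 (mod 4696).
y ≡ 2743×1405 ≡ 3195 (mod 4696).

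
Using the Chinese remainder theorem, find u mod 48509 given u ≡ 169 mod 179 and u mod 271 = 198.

16458

179⁻¹ mod 271: 179·162 ≡ 1 (mod 271), so 179⁻¹ ≡ 162.
u = 169 + 179·((198 − 169)·162 mod 271) = 169 + 179·91 = 16458.
Check: 16458 mod 179 = 169, 16458 mod 271 = 198. ✓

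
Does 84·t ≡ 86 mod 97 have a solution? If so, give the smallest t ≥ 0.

gcd(84, 97) = 1, so a unique solution mod 97 exists.
84⁻¹ ≡ 82 (mod 97).
t ≡ 82·86 ≡ 68 (mod 97).

68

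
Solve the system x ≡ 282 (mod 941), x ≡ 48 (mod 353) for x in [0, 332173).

328691

941⁻¹ mod 353: 941×350 ≡ 1 (mod 353), so 941⁻¹ ≡ 350.
x = 282 + 941×((48 − 282)×350 mod 353) = 282 + 941×349 = 328691.
Check: 328691 mod 941 = 282, 328691 mod 353 = 48. ✓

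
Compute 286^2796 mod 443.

By square-and-multiply:
2796 in binary is 101011101100, i.e. 2796 = 2048 + 512 + 128 + 64 + 32 + 8 + 4.
286^1 ≡ 286 (mod 443)
286^2 ≡ 286^2 = 81796 ≡ 284 (mod 443)
286^4 ≡ 284^2 = 80656 ≡ 30 (mod 443)
286^8 ≡ 30^2 = 900 ≡ 14 (mod 443)
286^16 ≡ 14^2 = 196 (mod 443)
286^32 ≡ 196^2 = 38416 ≡ 318 (mod 443)
286^64 ≡ 318^2 = 101124 ≡ 120 (mod 443)
286^128 ≡ 120^2 = 14400 ≡ 224 (mod 443)
286^256 ≡ 224^2 = 50176 ≡ 117 (mod 443)
286^512 ≡ 117^2 = 13689 ≡ 399 (mod 443)
286^1024 ≡ 399^2 = 159201 ≡ 164 (mod 443)
286^2048 ≡ 164^2 = 26896 ≡ 316 (mod 443)
286^2796 = 286^2048 * 286^512 * 286^128 * 286^64 * 286^32 * 286^8 * 286^4 ≡ 316 * 399 * 224 * 120 * 318 * 14 * 30 (mod 443).
Accumulate the product:
316 * 399 = 126084 ≡ 272
272 * 224 = 60928 ≡ 237
237 * 120 = 28440 ≡ 88
88 * 318 = 27984 ≡ 75
75 * 14 = 1050 ≡ 164
164 * 30 = 4920 ≡ 47

47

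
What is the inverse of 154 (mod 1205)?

1205 = 7×154 + 127
154 = 1×127 + 27
127 = 4×27 + 19
27 = 1×19 + 8
19 = 2×8 + 3
8 = 2×3 + 2
3 = 1×2 + 1
2 = 2×1 + 0
gcd(154, 1205) = 1, so the inverse exists.
Back-substitute for 1:
1 = 1×3 − 1×2
  = −1×8 + 3×3
  = 3×19 − 7×8
  = −7×27 + 10×19
  = 10×127 − 47×27
  = −47×154 + 57×127
  = 57×1205 − 446×154
So 154⁻¹ ≡ −446 ≡ 759 (mod 1205).

759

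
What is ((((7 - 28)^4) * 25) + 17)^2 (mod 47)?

7 - 28 = -21 ≡ 26 (mod 47)
(26)^4 ≡ 42 (mod 47)
42 * 25 = 1050 ≡ 16 (mod 47)
16 + 17 = 33
(33)^2 ≡ 8 (mod 47)

8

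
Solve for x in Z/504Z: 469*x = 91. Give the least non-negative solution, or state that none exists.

55

gcd(469, 504) = 7, and 7 | 91, so solutions exist.
Divide through by 7: 67*x ≡ 13 mod 72.
67⁻¹ ≡ 43 (mod 72).
x ≡ 43*13 ≡ 55 (mod 72).
The smallest non-negative solution is x = 55.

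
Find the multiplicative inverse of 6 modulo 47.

47 = 7×6 + 5
6 = 1×5 + 1
5 = 5×1 + 0
gcd(6, 47) = 1, so the inverse exists.
Back-substitute for 1:
1 = 1×6 − 1×5
  = −1×47 + 8×6
So 6⁻¹ ≡ 8 (mod 47).

8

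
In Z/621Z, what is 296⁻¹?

621 = 2·296 + 29
296 = 10·29 + 6
29 = 4·6 + 5
6 = 1·5 + 1
5 = 5·1 + 0
gcd(296, 621) = 1, so the inverse exists.
Bézout: 1 = −51·621 + 107·296.
So 296⁻¹ ≡ 107 (mod 621).

107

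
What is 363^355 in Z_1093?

Using repeated squaring:
355 in binary is 101100011, i.e. 355 = 256 + 64 + 32 + 2 + 1.
363^1 ≡ 363 (mod 1093)
363^2 ≡ 363^2 = 131769 ≡ 609 (mod 1093)
363^4 ≡ 609^2 = 370881 ≡ 354 (mod 1093)
363^8 ≡ 354^2 = 125316 ≡ 714 (mod 1093)
363^16 ≡ 714^2 = 509796 ≡ 458 (mod 1093)
363^32 ≡ 458^2 = 209764 ≡ 1001 (mod 1093)
363^64 ≡ 1001^2 = 1002001 ≡ 813 (mod 1093)
363^128 ≡ 813^2 = 660969 ≡ 797 (mod 1093)
363^256 ≡ 797^2 = 635209 ≡ 176 (mod 1093)
363^355 = 363^256 * 363^64 * 363^32 * 363^2 * 363^1 ≡ 176 * 813 * 1001 * 609 * 363 (mod 1093).
Accumulate the product:
176 * 813 = 143088 ≡ 998
998 * 1001 = 998998 ≡ 1089
1089 * 609 = 663201 ≡ 843
843 * 363 = 306009 ≡ 1062

1062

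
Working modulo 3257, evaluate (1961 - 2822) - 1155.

1241

1961 - 2822 = -861 ≡ 2396 (mod 3257)
2396 - 1155 = 1241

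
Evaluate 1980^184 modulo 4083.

21

184 in binary is 10111000, i.e. 184 = 128 + 32 + 16 + 8.
1980^1 ≡ 1980 (mod 4083)
1980^2 ≡ 1980^2 = 3920400 ≡ 720 (mod 4083)
1980^4 ≡ 720^2 = 518400 ≡ 3942 (mod 4083)
1980^8 ≡ 3942^2 = 15539364 ≡ 3549 (mod 4083)
1980^16 ≡ 3549^2 = 12595401 ≡ 3429 (mod 4083)
1980^32 ≡ 3429^2 = 11758041 ≡ 3084 (mod 4083)
1980^64 ≡ 3084^2 = 9511056 ≡ 1749 (mod 4083)
1980^128 ≡ 1749^2 = 3059001 ≡ 834 (mod 4083)
1980^184 = 1980^128 × 1980^32 × 1980^16 × 1980^8 ≡ 834 × 3084 × 3429 × 3549 (mod 4083).
Accumulate the product:
834 × 3084 = 2572056 ≡ 3849
3849 × 3429 = 13198221 ≡ 1965
1965 × 3549 = 6973785 ≡ 21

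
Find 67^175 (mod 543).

49

175 in binary is 10101111, i.e. 175 = 128 + 32 + 8 + 4 + 2 + 1.
67^1 ≡ 67 (mod 543)
67^2 ≡ 67^2 = 4489 ≡ 145 (mod 543)
67^4 ≡ 145^2 = 21025 ≡ 391 (mod 543)
67^8 ≡ 391^2 = 152881 ≡ 298 (mod 543)
67^16 ≡ 298^2 = 88804 ≡ 295 (mod 543)
67^32 ≡ 295^2 = 87025 ≡ 145 (mod 543)
67^64 ≡ 145^2 = 21025 ≡ 391 (mod 543)
67^128 ≡ 391^2 = 152881 ≡ 298 (mod 543)
67^175 = 67^128 * 67^32 * 67^8 * 67^4 * 67^2 * 67^1 ≡ 298 * 145 * 298 * 391 * 145 * 67 (mod 543).
Accumulate the product:
298 * 145 = 43210 ≡ 313
313 * 298 = 93274 ≡ 421
421 * 391 = 164611 ≡ 82
82 * 145 = 11890 ≡ 487
487 * 67 = 32629 ≡ 49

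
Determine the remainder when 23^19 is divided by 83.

By square-and-multiply:
19 in binary is 10011, i.e. 19 = 16 + 2 + 1.
23^1 ≡ 23 (mod 83)
23^2 ≡ 23^2 = 529 ≡ 31 (mod 83)
23^4 ≡ 31^2 = 961 ≡ 48 (mod 83)
23^8 ≡ 48^2 = 2304 ≡ 63 (mod 83)
23^16 ≡ 63^2 = 3969 ≡ 68 (mod 83)
23^19 = 23^16 · 23^2 · 23^1 ≡ 68 · 31 · 23 (mod 83).
Accumulate the product:
68 · 31 = 2108 ≡ 33
33 · 23 = 759 ≡ 12

12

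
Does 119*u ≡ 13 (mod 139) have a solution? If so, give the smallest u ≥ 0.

48

gcd(119, 139) = 1, so a unique solution mod 139 exists.
119⁻¹ ≡ 132 (mod 139).
u ≡ 132*13 ≡ 48 (mod 139).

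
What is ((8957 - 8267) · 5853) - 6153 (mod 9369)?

8957 - 8267 = 690
690 · 5853 = 4038570 ≡ 531 (mod 9369)
531 - 6153 = -5622 ≡ 3747 (mod 9369)

3747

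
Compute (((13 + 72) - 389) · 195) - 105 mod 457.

25

13 + 72 = 85
85 - 389 = -304 ≡ 153 (mod 457)
153 · 195 = 29835 ≡ 130 (mod 457)
130 - 105 = 25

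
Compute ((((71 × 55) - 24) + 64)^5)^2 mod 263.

0

71 × 55 = 3905 ≡ 223 (mod 263)
223 - 24 = 199
199 + 64 = 263 ≡ 0 (mod 263)
(0)^5 ≡ 0 (mod 263)
(0)^2 ≡ 0 (mod 263)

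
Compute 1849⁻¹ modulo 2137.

Run the extended Euclidean algorithm:
2137 = 1*1849 + 288
1849 = 6*288 + 121
288 = 2*121 + 46
121 = 2*46 + 29
46 = 1*29 + 17
29 = 1*17 + 12
17 = 1*12 + 5
12 = 2*5 + 2
5 = 2*2 + 1
2 = 2*1 + 0
gcd(1849, 2137) = 1, so the inverse exists.
Bézout: 1 = 764*2137 − 883*1849.
So 1849⁻¹ ≡ −883 ≡ 1254 (mod 2137).

1254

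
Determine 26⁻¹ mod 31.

6

Apply the Euclidean algorithm and back-substitute:
31 = 1*26 + 5
26 = 5*5 + 1
5 = 5*1 + 0
gcd(26, 31) = 1, so the inverse exists.
Bézout: 1 = −5*31 + 6*26.
So 26⁻¹ ≡ 6 (mod 31).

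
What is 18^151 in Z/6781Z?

6237

18^1 ≡ 18 (mod 6781)
18^2 ≡ 18^2 = 324 (mod 6781)
18^4 ≡ 324^2 = 104976 ≡ 3261 (mod 6781)
18^8 ≡ 3261^2 = 10634121 ≡ 1513 (mod 6781)
18^16 ≡ 1513^2 = 2289169 ≡ 3972 (mod 6781)
18^32 ≡ 3972^2 = 15776784 ≡ 4178 (mod 6781)
18^64 ≡ 4178^2 = 17455684 ≡ 1390 (mod 6781)
18^128 ≡ 1390^2 = 1932100 ≡ 6296 (mod 6781)
18^151 = 18^128 · 18^16 · 18^4 · 18^2 · 18^1 ≡ 6296 · 3972 · 3261 · 324 · 18 (mod 6781).
Accumulate the product:
6296 · 3972 = 25007712 ≡ 6165
6165 · 3261 = 20104065 ≡ 5181
5181 · 324 = 1678644 ≡ 3737
3737 · 18 = 67266 ≡ 6237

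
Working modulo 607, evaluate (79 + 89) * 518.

79 + 89 = 168
168 * 518 = 87024 ≡ 223 (mod 607)

223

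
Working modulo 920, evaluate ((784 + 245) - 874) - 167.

908

784 + 245 = 1029 ≡ 109 (mod 920)
109 - 874 = -765 ≡ 155 (mod 920)
155 - 167 = -12 ≡ 908 (mod 920)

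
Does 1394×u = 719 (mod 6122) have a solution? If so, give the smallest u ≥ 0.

no solution

gcd(1394, 6122) = 2, and 2 does not divide 719.
So the congruence has no solution.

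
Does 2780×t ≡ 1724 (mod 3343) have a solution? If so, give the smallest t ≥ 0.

3334

gcd(2780, 3343) = 1, so a unique solution mod 3343 exists.
2780⁻¹ ≡ 1146 (mod 3343).
t ≡ 1146×1724 ≡ 3334 (mod 3343).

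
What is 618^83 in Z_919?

By square-and-multiply:
83 in binary is 1010011, i.e. 83 = 64 + 16 + 2 + 1.
618^1 ≡ 618 (mod 919)
618^2 ≡ 618^2 = 381924 ≡ 539 (mod 919)
618^4 ≡ 539^2 = 290521 ≡ 117 (mod 919)
618^8 ≡ 117^2 = 13689 ≡ 823 (mod 919)
618^16 ≡ 823^2 = 677329 ≡ 26 (mod 919)
618^32 ≡ 26^2 = 676 (mod 919)
618^64 ≡ 676^2 = 456976 ≡ 233 (mod 919)
618^83 = 618^64 · 618^16 · 618^2 · 618^1 ≡ 233 · 26 · 539 · 618 (mod 919).
Accumulate the product:
233 · 26 = 6058 ≡ 544
544 · 539 = 293216 ≡ 55
55 · 618 = 33990 ≡ 906

906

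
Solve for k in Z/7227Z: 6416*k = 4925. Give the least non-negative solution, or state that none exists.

gcd(6416, 7227) = 1, so a unique solution mod 7227 exists.
6416⁻¹ ≡ 1907 (mod 7227).
k ≡ 1907*4925 ≡ 4102 (mod 7227).

4102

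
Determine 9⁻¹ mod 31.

7

31 = 3×9 + 4
9 = 2×4 + 1
4 = 4×1 + 0
gcd(9, 31) = 1, so the inverse exists.
Bézout: 1 = −2×31 + 7×9.
So 9⁻¹ ≡ 7 (mod 31).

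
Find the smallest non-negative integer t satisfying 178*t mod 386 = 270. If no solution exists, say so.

gcd(178, 386) = 2, and 2 | 270, so solutions exist.
Divide through by 2: 89*t = 135 (mod 193).
89⁻¹ ≡ 180 (mod 193).
t ≡ 180*135 ≡ 175 (mod 193).
The smallest non-negative solution is t = 175.

175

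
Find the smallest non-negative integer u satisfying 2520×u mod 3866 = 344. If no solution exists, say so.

gcd(2520, 3866) = 2, and 2 | 344, so solutions exist.
Divide through by 2: 1260×u = 172 (mod 1933).
1260⁻¹ ≡ 1416 (mod 1933).
u ≡ 1416×172 ≡ 1927 (mod 1933).
The smallest non-negative solution is u = 1927.

1927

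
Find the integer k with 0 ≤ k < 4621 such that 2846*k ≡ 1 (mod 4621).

2619

Run the extended Euclidean algorithm:
4621 = 1*2846 + 1775
2846 = 1*1775 + 1071
1775 = 1*1071 + 704
1071 = 1*704 + 367
704 = 1*367 + 337
367 = 1*337 + 30
337 = 11*30 + 7
30 = 4*7 + 2
7 = 3*2 + 1
2 = 2*1 + 0
gcd(2846, 4621) = 1, so the inverse exists.
Back-substitute for 1:
1 = 1*7 − 3*2
  = −3*30 + 13*7
  = 13*337 − 146*30
  = −146*367 + 159*337
  = 159*704 − 305*367
  = −305*1071 + 464*704
  = 464*1775 − 769*1071
  = −769*2846 + 1233*1775
  = 1233*4621 − 2002*2846
So 2846⁻¹ ≡ −2002 ≡ 2619 (mod 4621).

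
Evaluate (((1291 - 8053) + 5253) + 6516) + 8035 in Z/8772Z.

1291 - 8053 = -6762 ≡ 2010 (mod 8772)
2010 + 5253 = 7263
7263 + 6516 = 13779 ≡ 5007 (mod 8772)
5007 + 8035 = 13042 ≡ 4270 (mod 8772)

4270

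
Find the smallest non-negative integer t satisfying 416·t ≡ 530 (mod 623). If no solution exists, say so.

172

gcd(416, 623) = 1, so a unique solution mod 623 exists.
416⁻¹ ≡ 313 (mod 623).
t ≡ 313·530 ≡ 172 (mod 623).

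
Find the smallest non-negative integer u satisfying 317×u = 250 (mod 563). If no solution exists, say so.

237

gcd(317, 563) = 1, so a unique solution mod 563 exists.
317⁻¹ ≡ 341 (mod 563).
u ≡ 341×250 ≡ 237 (mod 563).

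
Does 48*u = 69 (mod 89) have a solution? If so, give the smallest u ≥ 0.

7

gcd(48, 89) = 1, so a unique solution mod 89 exists.
48⁻¹ ≡ 13 (mod 89).
u ≡ 13*69 ≡ 7 (mod 89).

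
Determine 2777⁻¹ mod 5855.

603

5855 = 2*2777 + 301
2777 = 9*301 + 68
301 = 4*68 + 29
68 = 2*29 + 10
29 = 2*10 + 9
10 = 1*9 + 1
9 = 9*1 + 0
gcd(2777, 5855) = 1, so the inverse exists.
Bézout: 1 = −286*5855 + 603*2777.
So 2777⁻¹ ≡ 603 (mod 5855).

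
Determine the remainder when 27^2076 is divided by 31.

4

2076 in binary is 100000011100, i.e. 2076 = 2048 + 16 + 8 + 4.
27^1 ≡ 27 (mod 31)
27^2 ≡ 27^2 = 729 ≡ 16 (mod 31)
27^4 ≡ 16^2 = 256 ≡ 8 (mod 31)
27^8 ≡ 8^2 = 64 ≡ 2 (mod 31)
27^16 ≡ 2^2 = 4 (mod 31)
27^32 ≡ 4^2 = 16 (mod 31)
27^64 ≡ 16^2 = 256 ≡ 8 (mod 31)
27^128 ≡ 8^2 = 64 ≡ 2 (mod 31)
27^256 ≡ 2^2 = 4 (mod 31)
27^512 ≡ 4^2 = 16 (mod 31)
27^1024 ≡ 16^2 = 256 ≡ 8 (mod 31)
27^2048 ≡ 8^2 = 64 ≡ 2 (mod 31)
27^2076 = 27^2048 * 27^16 * 27^8 * 27^4 ≡ 2 * 4 * 2 * 8 (mod 31).
Accumulate the product:
2 * 4 = 8
8 * 2 = 16
16 * 8 = 128 ≡ 4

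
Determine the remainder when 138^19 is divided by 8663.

2409

Using repeated squaring:
19 in binary is 10011, i.e. 19 = 16 + 2 + 1.
138^1 ≡ 138 (mod 8663)
138^2 ≡ 138^2 = 19044 ≡ 1718 (mod 8663)
138^4 ≡ 1718^2 = 2951524 ≡ 6104 (mod 8663)
138^8 ≡ 6104^2 = 37258816 ≡ 7916 (mod 8663)
138^16 ≡ 7916^2 = 62663056 ≡ 3577 (mod 8663)
138^19 = 138^16 · 138^2 · 138^1 ≡ 3577 · 1718 · 138 (mod 8663).
Accumulate the product:
3577 · 1718 = 6145286 ≡ 3219
3219 · 138 = 444222 ≡ 2409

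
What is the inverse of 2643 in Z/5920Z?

3707

By the extended Euclidean algorithm:
5920 = 2×2643 + 634
2643 = 4×634 + 107
634 = 5×107 + 99
107 = 1×99 + 8
99 = 12×8 + 3
8 = 2×3 + 2
3 = 1×2 + 1
2 = 2×1 + 0
gcd(2643, 5920) = 1, so the inverse exists.
Back-substitute for 1:
1 = 1×3 − 1×2
  = −1×8 + 3×3
  = 3×99 − 37×8
  = −37×107 + 40×99
  = 40×634 − 237×107
  = −237×2643 + 988×634
  = 988×5920 − 2213×2643
So 2643⁻¹ ≡ −2213 ≡ 3707 (mod 5920).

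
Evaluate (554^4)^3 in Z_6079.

(554)^4 ≡ 843 (mod 6079)
(843)^3 ≡ 3815 (mod 6079)

3815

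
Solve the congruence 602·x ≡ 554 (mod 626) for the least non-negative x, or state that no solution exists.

3

gcd(602, 626) = 2, and 2 | 554, so solutions exist.
Divide through by 2: 301·x = 277 (mod 313).
301⁻¹ ≡ 26 (mod 313).
x ≡ 26·277 ≡ 3 (mod 313).
The smallest non-negative solution is x = 3.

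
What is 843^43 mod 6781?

1344

43 in binary is 101011, i.e. 43 = 32 + 8 + 2 + 1.
843^1 ≡ 843 (mod 6781)
843^2 ≡ 843^2 = 710649 ≡ 5425 (mod 6781)
843^4 ≡ 5425^2 = 29430625 ≡ 1085 (mod 6781)
843^8 ≡ 1085^2 = 1177225 ≡ 4112 (mod 6781)
843^16 ≡ 4112^2 = 16908544 ≡ 3511 (mod 6781)
843^32 ≡ 3511^2 = 12327121 ≡ 6044 (mod 6781)
843^43 = 843^32 × 843^8 × 843^2 × 843^1 ≡ 6044 × 4112 × 5425 × 843 (mod 6781).
Accumulate the product:
6044 × 4112 = 24852928 ≡ 563
563 × 5425 = 3054275 ≡ 2825
2825 × 843 = 2381475 ≡ 1344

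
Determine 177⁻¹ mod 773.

773 = 4·177 + 65
177 = 2·65 + 47
65 = 1·47 + 18
47 = 2·18 + 11
18 = 1·11 + 7
11 = 1·7 + 4
7 = 1·4 + 3
4 = 1·3 + 1
3 = 3·1 + 0
gcd(177, 773) = 1, so the inverse exists.
Bézout: 1 = −49·773 + 214·177.
So 177⁻¹ ≡ 214 (mod 773).

214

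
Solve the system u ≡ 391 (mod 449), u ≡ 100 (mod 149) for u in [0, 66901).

449⁻¹ mod 149: 449*75 ≡ 1 (mod 149), so 449⁻¹ ≡ 75.
u = 391 + 449*((100 − 391)*75 mod 149) = 391 + 449*78 = 35413.
Check: 35413 mod 449 = 391, 35413 mod 149 = 100. ✓

35413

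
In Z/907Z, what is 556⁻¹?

907 = 1·556 + 351
556 = 1·351 + 205
351 = 1·205 + 146
205 = 1·146 + 59
146 = 2·59 + 28
59 = 2·28 + 3
28 = 9·3 + 1
3 = 3·1 + 0
gcd(556, 907) = 1, so the inverse exists.
Back-substitute for 1:
1 = 1·28 − 9·3
  = −9·59 + 19·28
  = 19·146 − 47·59
  = −47·205 + 66·146
  = 66·351 − 113·205
  = −113·556 + 179·351
  = 179·907 − 292·556
So 556⁻¹ ≡ −292 ≡ 615 (mod 907).

615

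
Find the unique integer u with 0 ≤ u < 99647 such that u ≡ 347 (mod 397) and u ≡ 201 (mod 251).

99597

397⁻¹ mod 251: 397*98 ≡ 1 (mod 251), so 397⁻¹ ≡ 98.
u = 347 + 397*((201 − 347)*98 mod 251) = 347 + 397*250 = 99597.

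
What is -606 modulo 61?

-606 = -10*61 + 4, so -606 ≡ 4 (mod 61).

4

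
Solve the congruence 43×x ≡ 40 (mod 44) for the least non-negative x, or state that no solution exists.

4

gcd(43, 44) = 1, so a unique solution mod 44 exists.
43⁻¹ ≡ 43 (mod 44).
x ≡ 43×40 ≡ 4 (mod 44).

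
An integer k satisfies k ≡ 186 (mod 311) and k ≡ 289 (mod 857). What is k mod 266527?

25999

311⁻¹ mod 857: 311·733 ≡ 1 (mod 857), so 311⁻¹ ≡ 733.
k = 186 + 311·((289 − 186)·733 mod 857) = 186 + 311·83 = 25999.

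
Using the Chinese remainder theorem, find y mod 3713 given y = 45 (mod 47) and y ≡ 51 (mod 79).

47⁻¹ mod 79: 47·37 ≡ 1 (mod 79), so 47⁻¹ ≡ 37.
y = 45 + 47·((51 − 45)·37 mod 79) = 45 + 47·64 = 3053.

3053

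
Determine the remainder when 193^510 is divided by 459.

451

193^1 ≡ 193 (mod 459)
193^2 ≡ 193^2 = 37249 ≡ 70 (mod 459)
193^4 ≡ 70^2 = 4900 ≡ 310 (mod 459)
193^8 ≡ 310^2 = 96100 ≡ 169 (mod 459)
193^16 ≡ 169^2 = 28561 ≡ 103 (mod 459)
193^32 ≡ 103^2 = 10609 ≡ 52 (mod 459)
193^64 ≡ 52^2 = 2704 ≡ 409 (mod 459)
193^128 ≡ 409^2 = 167281 ≡ 205 (mod 459)
193^256 ≡ 205^2 = 42025 ≡ 256 (mod 459)
193^510 = 193^256 · 193^128 · 193^64 · 193^32 · 193^16 · 193^8 · 193^4 · 193^2 ≡ 256 · 205 · 409 · 52 · 103 · 169 · 310 · 70 (mod 459).
Accumulate the product:
256 · 205 = 52480 ≡ 154
154 · 409 = 62986 ≡ 103
103 · 52 = 5356 ≡ 307
307 · 103 = 31621 ≡ 409
409 · 169 = 69121 ≡ 271
271 · 310 = 84010 ≡ 13
13 · 70 = 910 ≡ 451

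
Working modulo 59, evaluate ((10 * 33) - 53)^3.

10 * 33 = 330 ≡ 35 (mod 59)
35 - 53 = -18 ≡ 41 (mod 59)
(41)^3 ≡ 9 (mod 59)

9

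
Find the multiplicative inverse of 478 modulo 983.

364

Run the extended Euclidean algorithm:
983 = 2*478 + 27
478 = 17*27 + 19
27 = 1*19 + 8
19 = 2*8 + 3
8 = 2*3 + 2
3 = 1*2 + 1
2 = 2*1 + 0
gcd(478, 983) = 1, so the inverse exists.
Back-substitute for 1:
1 = 1*3 − 1*2
  = −1*8 + 3*3
  = 3*19 − 7*8
  = −7*27 + 10*19
  = 10*478 − 177*27
  = −177*983 + 364*478
So 478⁻¹ ≡ 364 (mod 983).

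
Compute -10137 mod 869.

-10137 = -12×869 + 291, so -10137 ≡ 291 (mod 869).

291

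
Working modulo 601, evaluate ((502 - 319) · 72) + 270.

502 - 319 = 183
183 · 72 = 13176 ≡ 555 (mod 601)
555 + 270 = 825 ≡ 224 (mod 601)

224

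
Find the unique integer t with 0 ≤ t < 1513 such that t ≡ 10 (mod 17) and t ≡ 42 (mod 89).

17⁻¹ mod 89: 17·21 ≡ 1 (mod 89), so 17⁻¹ ≡ 21.
t = 10 + 17·((42 − 10)·21 mod 89) = 10 + 17·49 = 843.
Check: 843 mod 17 = 10, 843 mod 89 = 42. ✓

843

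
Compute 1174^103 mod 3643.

Compute successive squares:
1174^1 ≡ 1174 (mod 3643)
1174^2 ≡ 1174^2 = 1378276 ≡ 1222 (mod 3643)
1174^4 ≡ 1222^2 = 1493284 ≡ 3297 (mod 3643)
1174^8 ≡ 3297^2 = 10870209 ≡ 3140 (mod 3643)
1174^16 ≡ 3140^2 = 9859600 ≡ 1642 (mod 3643)
1174^32 ≡ 1642^2 = 2696164 ≡ 344 (mod 3643)
1174^64 ≡ 344^2 = 118336 ≡ 1760 (mod 3643)
1174^103 = 1174^64 * 1174^32 * 1174^4 * 1174^2 * 1174^1 ≡ 1760 * 344 * 3297 * 1222 * 1174 (mod 3643).
Accumulate the product:
1760 * 344 = 605440 ≡ 702
702 * 3297 = 2314494 ≡ 1189
1189 * 1222 = 1452958 ≡ 3044
3044 * 1174 = 3573656 ≡ 3516

3516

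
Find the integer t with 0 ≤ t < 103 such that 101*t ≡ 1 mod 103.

By the extended Euclidean algorithm:
103 = 1×101 + 2
101 = 50×2 + 1
2 = 2×1 + 0
gcd(101, 103) = 1, so the inverse exists.
Bézout: 1 = −50×103 + 51×101.
So 101⁻¹ ≡ 51 (mod 103).

51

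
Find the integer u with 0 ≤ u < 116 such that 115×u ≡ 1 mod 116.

Apply the Euclidean algorithm and back-substitute:
116 = 1*115 + 1
115 = 115*1 + 0
gcd(115, 116) = 1, so the inverse exists.
Back-substitute for 1:
1 = 1*116 − 1*115
So 115⁻¹ ≡ −1 ≡ 115 (mod 116).

115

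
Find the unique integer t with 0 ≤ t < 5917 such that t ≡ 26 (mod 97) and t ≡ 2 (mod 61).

97⁻¹ mod 61: 97*39 ≡ 1 (mod 61), so 97⁻¹ ≡ 39.
t = 26 + 97*((2 − 26)*39 mod 61) = 26 + 97*40 = 3906.

3906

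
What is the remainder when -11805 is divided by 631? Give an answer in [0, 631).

-11805 = -19·631 + 184, so -11805 ≡ 184 (mod 631).

184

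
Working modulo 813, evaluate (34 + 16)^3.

34 + 16 = 50
(50)^3 ≡ 611 (mod 813)

611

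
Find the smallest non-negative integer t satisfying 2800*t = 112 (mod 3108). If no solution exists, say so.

gcd(2800, 3108) = 28, and 28 | 112, so solutions exist.
Divide through by 28: 100*t mod 111 = 4.
100⁻¹ ≡ 10 (mod 111).
t ≡ 10*4 ≡ 40 (mod 111).
The smallest non-negative solution is t = 40.

40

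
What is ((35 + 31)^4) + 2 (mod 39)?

35 + 31 = 66 ≡ 27 (mod 39)
(27)^4 ≡ 27 (mod 39)
27 + 2 = 29

29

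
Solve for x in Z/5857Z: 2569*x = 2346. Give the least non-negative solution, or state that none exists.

3537

gcd(2569, 5857) = 1, so a unique solution mod 5857 exists.
2569⁻¹ ≡ 5132 (mod 5857).
x ≡ 5132*2346 ≡ 3537 (mod 5857).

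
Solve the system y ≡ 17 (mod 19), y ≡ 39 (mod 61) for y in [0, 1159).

19⁻¹ mod 61: 19*45 ≡ 1 (mod 61), so 19⁻¹ ≡ 45.
y = 17 + 19*((39 − 17)*45 mod 61) = 17 + 19*14 = 283.

283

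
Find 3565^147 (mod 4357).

Using repeated squaring:
147 in binary is 10010011, i.e. 147 = 128 + 16 + 2 + 1.
3565^1 ≡ 3565 (mod 4357)
3565^2 ≡ 3565^2 = 12709225 ≡ 4213 (mod 4357)
3565^4 ≡ 4213^2 = 17749369 ≡ 3308 (mod 4357)
3565^8 ≡ 3308^2 = 10942864 ≡ 2437 (mod 4357)
3565^16 ≡ 2437^2 = 5938969 ≡ 378 (mod 4357)
3565^32 ≡ 378^2 = 142884 ≡ 3460 (mod 4357)
3565^64 ≡ 3460^2 = 11971600 ≡ 2921 (mod 4357)
3565^128 ≡ 2921^2 = 8532241 ≡ 1235 (mod 4357)
3565^147 = 3565^128 * 3565^16 * 3565^2 * 3565^1 ≡ 1235 * 378 * 4213 * 3565 (mod 4357).
Accumulate the product:
1235 * 378 = 466830 ≡ 631
631 * 4213 = 2658403 ≡ 633
633 * 3565 = 2256645 ≡ 4076

4076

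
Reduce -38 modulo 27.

-38 = -2×27 + 16, so -38 ≡ 16 (mod 27).

16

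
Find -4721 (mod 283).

-4721 = -17·283 + 90, so -4721 ≡ 90 (mod 283).

90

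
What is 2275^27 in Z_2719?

2270

Using repeated squaring:
27 in binary is 11011, i.e. 27 = 16 + 8 + 2 + 1.
2275^1 ≡ 2275 (mod 2719)
2275^2 ≡ 2275^2 = 5175625 ≡ 1368 (mod 2719)
2275^4 ≡ 1368^2 = 1871424 ≡ 752 (mod 2719)
2275^8 ≡ 752^2 = 565504 ≡ 2671 (mod 2719)
2275^16 ≡ 2671^2 = 7134241 ≡ 2304 (mod 2719)
2275^27 = 2275^16 * 2275^8 * 2275^2 * 2275^1 ≡ 2304 * 2671 * 1368 * 2275 (mod 2719).
Accumulate the product:
2304 * 2671 = 6153984 ≡ 887
887 * 1368 = 1213416 ≡ 742
742 * 2275 = 1688050 ≡ 2270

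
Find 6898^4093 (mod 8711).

6545

4093 in binary is 111111111101, i.e. 4093 = 2048 + 1024 + 512 + 256 + 128 + 64 + 32 + 16 + 8 + 4 + 1.
6898^1 ≡ 6898 (mod 8711)
6898^2 ≡ 6898^2 = 47582404 ≡ 2922 (mod 8711)
6898^4 ≡ 2922^2 = 8538084 ≡ 1304 (mod 8711)
6898^8 ≡ 1304^2 = 1700416 ≡ 1771 (mod 8711)
6898^16 ≡ 1771^2 = 3136441 ≡ 481 (mod 8711)
6898^32 ≡ 481^2 = 231361 ≡ 4875 (mod 8711)
6898^64 ≡ 4875^2 = 23765625 ≡ 2017 (mod 8711)
6898^128 ≡ 2017^2 = 4068289 ≡ 252 (mod 8711)
6898^256 ≡ 252^2 = 63504 ≡ 2527 (mod 8711)
6898^512 ≡ 2527^2 = 6385729 ≡ 566 (mod 8711)
6898^1024 ≡ 566^2 = 320356 ≡ 6760 (mod 8711)
6898^2048 ≡ 6760^2 = 45697600 ≡ 8405 (mod 8711)
6898^4093 = 6898^2048 × 6898^1024 × 6898^512 × 6898^256 × 6898^128 × 6898^64 × 6898^32 × 6898^16 × 6898^8 × 6898^4 × 6898^1 ≡ 8405 × 6760 × 566 × 2527 × 252 × 2017 × 4875 × 481 × 1771 × 1304 × 6898 (mod 8711).
Accumulate the product:
8405 × 6760 = 56817800 ≡ 4658
4658 × 566 = 2636428 ≡ 5706
5706 × 2527 = 14419062 ≡ 2357
2357 × 252 = 593964 ≡ 1616
1616 × 2017 = 3259472 ≡ 1558
1558 × 4875 = 7595250 ≡ 7969
7969 × 481 = 3833089 ≡ 249
249 × 1771 = 440979 ≡ 5429
5429 × 1304 = 7079416 ≡ 6084
6084 × 6898 = 41967432 ≡ 6545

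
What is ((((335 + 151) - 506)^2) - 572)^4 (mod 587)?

165

335 + 151 = 486
486 - 506 = -20 ≡ 567 (mod 587)
(567)^2 ≡ 400 (mod 587)
400 - 572 = -172 ≡ 415 (mod 587)
(415)^4 ≡ 165 (mod 587)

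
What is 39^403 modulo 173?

By square-and-multiply:
403 in binary is 110010011, i.e. 403 = 256 + 128 + 16 + 2 + 1.
39^1 ≡ 39 (mod 173)
39^2 ≡ 39^2 = 1521 ≡ 137 (mod 173)
39^4 ≡ 137^2 = 18769 ≡ 85 (mod 173)
39^8 ≡ 85^2 = 7225 ≡ 132 (mod 173)
39^16 ≡ 132^2 = 17424 ≡ 124 (mod 173)
39^32 ≡ 124^2 = 15376 ≡ 152 (mod 173)
39^64 ≡ 152^2 = 23104 ≡ 95 (mod 173)
39^128 ≡ 95^2 = 9025 ≡ 29 (mod 173)
39^256 ≡ 29^2 = 841 ≡ 149 (mod 173)
39^403 = 39^256 · 39^128 · 39^16 · 39^2 · 39^1 ≡ 149 · 29 · 124 · 137 · 39 (mod 173).
Accumulate the product:
149 · 29 = 4321 ≡ 169
169 · 124 = 20956 ≡ 23
23 · 137 = 3151 ≡ 37
37 · 39 = 1443 ≡ 59

59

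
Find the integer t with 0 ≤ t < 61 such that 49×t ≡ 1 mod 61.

5

By the extended Euclidean algorithm:
61 = 1*49 + 12
49 = 4*12 + 1
12 = 12*1 + 0
gcd(49, 61) = 1, so the inverse exists.
Bézout: 1 = −4*61 + 5*49.
So 49⁻¹ ≡ 5 (mod 61).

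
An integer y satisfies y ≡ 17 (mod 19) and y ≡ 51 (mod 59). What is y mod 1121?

19⁻¹ mod 59: 19*28 ≡ 1 (mod 59), so 19⁻¹ ≡ 28.
y = 17 + 19*((51 − 17)*28 mod 59) = 17 + 19*8 = 169.

169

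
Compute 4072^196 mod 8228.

5388

196 in binary is 11000100, i.e. 196 = 128 + 64 + 4.
4072^1 ≡ 4072 (mod 8228)
4072^2 ≡ 4072^2 = 16581184 ≡ 1764 (mod 8228)
4072^4 ≡ 1764^2 = 3111696 ≡ 1512 (mod 8228)
4072^8 ≡ 1512^2 = 2286144 ≡ 6988 (mod 8228)
4072^16 ≡ 6988^2 = 48832144 ≡ 7192 (mod 8228)
4072^32 ≡ 7192^2 = 51724864 ≡ 3656 (mod 8228)
4072^64 ≡ 3656^2 = 13366336 ≡ 4064 (mod 8228)
4072^128 ≡ 4064^2 = 16516096 ≡ 2500 (mod 8228)
4072^196 = 4072^128 · 4072^64 · 4072^4 ≡ 2500 · 4064 · 1512 (mod 8228).
Accumulate the product:
2500 · 4064 = 10160000 ≡ 6648
6648 · 1512 = 10051776 ≡ 5388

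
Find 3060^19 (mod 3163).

19 in binary is 10011, i.e. 19 = 16 + 2 + 1.
3060^1 ≡ 3060 (mod 3163)
3060^2 ≡ 3060^2 = 9363600 ≡ 1120 (mod 3163)
3060^4 ≡ 1120^2 = 1254400 ≡ 1852 (mod 3163)
3060^8 ≡ 1852^2 = 3429904 ≡ 1212 (mod 3163)
3060^16 ≡ 1212^2 = 1468944 ≡ 1312 (mod 3163)
3060^19 = 3060^16 * 3060^2 * 3060^1 ≡ 1312 * 1120 * 3060 (mod 3163).
Accumulate the product:
1312 * 1120 = 1469440 ≡ 1808
1808 * 3060 = 5532480 ≡ 393

393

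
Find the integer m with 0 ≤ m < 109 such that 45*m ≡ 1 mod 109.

63

109 = 2*45 + 19
45 = 2*19 + 7
19 = 2*7 + 5
7 = 1*5 + 2
5 = 2*2 + 1
2 = 2*1 + 0
gcd(45, 109) = 1, so the inverse exists.
Back-substitute for 1:
1 = 1*5 − 2*2
  = −2*7 + 3*5
  = 3*19 − 8*7
  = −8*45 + 19*19
  = 19*109 − 46*45
So 45⁻¹ ≡ −46 ≡ 63 (mod 109).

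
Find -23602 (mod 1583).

-23602 = -15·1583 + 143, so -23602 ≡ 143 (mod 1583).

143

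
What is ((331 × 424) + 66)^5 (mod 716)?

331 × 424 = 140344 ≡ 8 (mod 716)
8 + 66 = 74
(74)^5 ≡ 188 (mod 716)

188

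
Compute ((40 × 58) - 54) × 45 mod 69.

57

40 × 58 = 2320 ≡ 43 (mod 69)
43 - 54 = -11 ≡ 58 (mod 69)
58 × 45 = 2610 ≡ 57 (mod 69)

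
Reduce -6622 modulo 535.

333

-6622 = -13×535 + 333, so -6622 ≡ 333 (mod 535).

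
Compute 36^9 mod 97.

36^1 ≡ 36 (mod 97)
36^2 ≡ 36^2 = 1296 ≡ 35 (mod 97)
36^4 ≡ 35^2 = 1225 ≡ 61 (mod 97)
36^8 ≡ 61^2 = 3721 ≡ 35 (mod 97)
36^9 = 36^8 · 36^1 ≡ 35 · 36 (mod 97).
35 · 36 = 1260 ≡ 96 (mod 97).

96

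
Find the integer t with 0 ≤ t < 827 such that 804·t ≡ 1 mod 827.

827 = 1·804 + 23
804 = 34·23 + 22
23 = 1·22 + 1
22 = 22·1 + 0
gcd(804, 827) = 1, so the inverse exists.
Back-substitute for 1:
1 = 1·23 − 1·22
  = −1·804 + 35·23
  = 35·827 − 36·804
So 804⁻¹ ≡ −36 ≡ 791 (mod 827).

791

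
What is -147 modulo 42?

-147 = -4×42 + 21, so -147 ≡ 21 (mod 42).

21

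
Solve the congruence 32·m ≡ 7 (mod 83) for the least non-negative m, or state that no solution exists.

gcd(32, 83) = 1, so a unique solution mod 83 exists.
32⁻¹ ≡ 13 (mod 83).
m ≡ 13·7 ≡ 8 (mod 83).

8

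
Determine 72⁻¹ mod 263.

By the extended Euclidean algorithm:
263 = 3*72 + 47
72 = 1*47 + 25
47 = 1*25 + 22
25 = 1*22 + 3
22 = 7*3 + 1
3 = 3*1 + 0
gcd(72, 263) = 1, so the inverse exists.
Back-substitute for 1:
1 = 1*22 − 7*3
  = −7*25 + 8*22
  = 8*47 − 15*25
  = −15*72 + 23*47
  = 23*263 − 84*72
So 72⁻¹ ≡ −84 ≡ 179 (mod 263).

179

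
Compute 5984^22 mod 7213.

22 in binary is 10110, i.e. 22 = 16 + 4 + 2.
5984^1 ≡ 5984 (mod 7213)
5984^2 ≡ 5984^2 = 35808256 ≡ 2924 (mod 7213)
5984^4 ≡ 2924^2 = 8549776 ≡ 2371 (mod 7213)
5984^8 ≡ 2371^2 = 5621641 ≡ 2714 (mod 7213)
5984^16 ≡ 2714^2 = 7365796 ≡ 1323 (mod 7213)
5984^22 = 5984^16 * 5984^4 * 5984^2 ≡ 1323 * 2371 * 2924 (mod 7213).
Accumulate the product:
1323 * 2371 = 3136833 ≡ 6391
6391 * 2924 = 18687284 ≡ 5614

5614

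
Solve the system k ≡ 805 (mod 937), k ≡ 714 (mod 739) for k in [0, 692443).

255669

937⁻¹ mod 739: 937·265 ≡ 1 (mod 739), so 937⁻¹ ≡ 265.
k = 805 + 937·((714 − 805)·265 mod 739) = 805 + 937·272 = 255669.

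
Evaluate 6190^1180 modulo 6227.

Using repeated squaring:
1180 in binary is 10010011100, i.e. 1180 = 1024 + 128 + 16 + 8 + 4.
6190^1 ≡ 6190 (mod 6227)
6190^2 ≡ 6190^2 = 38316100 ≡ 1369 (mod 6227)
6190^4 ≡ 1369^2 = 1874161 ≡ 6061 (mod 6227)
6190^8 ≡ 6061^2 = 36735721 ≡ 2648 (mod 6227)
6190^16 ≡ 2648^2 = 7011904 ≡ 302 (mod 6227)
6190^32 ≡ 302^2 = 91204 ≡ 4026 (mod 6227)
6190^64 ≡ 4026^2 = 16208676 ≡ 6022 (mod 6227)
6190^128 ≡ 6022^2 = 36264484 ≡ 4663 (mod 6227)
6190^256 ≡ 4663^2 = 21743569 ≡ 5112 (mod 6227)
6190^512 ≡ 5112^2 = 26132544 ≡ 4052 (mod 6227)
6190^1024 ≡ 4052^2 = 16418704 ≡ 4332 (mod 6227)
6190^1180 = 6190^1024 · 6190^128 · 6190^16 · 6190^8 · 6190^4 ≡ 4332 · 4663 · 302 · 2648 · 6061 (mod 6227).
Accumulate the product:
4332 · 4663 = 20200116 ≡ 5955
5955 · 302 = 1798410 ≡ 5034
5034 · 2648 = 13330032 ≡ 4252
4252 · 6061 = 25771372 ≡ 4046

4046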